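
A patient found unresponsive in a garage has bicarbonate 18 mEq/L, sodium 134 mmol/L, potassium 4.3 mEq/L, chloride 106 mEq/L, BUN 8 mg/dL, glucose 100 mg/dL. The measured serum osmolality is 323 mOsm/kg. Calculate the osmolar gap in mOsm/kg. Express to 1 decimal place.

Calculated osmolality = 2·Na + glucose/18 + BUN/2.8
= 2·134 + 100/18 + 8/2.8
= 268 + 5.56 + 2.86
= 276.42 mOsm/kg ≈ 276.4 mOsm/kg
Osmolar gap = measured − calculated = 323 − 276.4 = 46.6 mOsm/kg

46.6 mOsm/kg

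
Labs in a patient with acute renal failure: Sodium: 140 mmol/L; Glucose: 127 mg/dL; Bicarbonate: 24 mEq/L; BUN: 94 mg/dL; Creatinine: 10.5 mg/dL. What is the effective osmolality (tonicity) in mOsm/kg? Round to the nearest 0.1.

287.1 mOsm/kg

Effective osmolality excludes urea (freely permeant across cell membranes):
2·Na + glucose/18
= 2·140 + 127/18
= 280 + 7.06
= 287.06 mOsm/kg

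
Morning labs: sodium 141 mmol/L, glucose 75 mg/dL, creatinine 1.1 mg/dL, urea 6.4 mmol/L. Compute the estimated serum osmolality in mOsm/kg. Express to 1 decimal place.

Calculated osmolality = 2·Na + glucose/18 + urea
= 2·141 + 75/18 + 6.4
= 282 + 4.17 + 6.40
= 292.57 mOsm/kg

292.6 mOsm/kg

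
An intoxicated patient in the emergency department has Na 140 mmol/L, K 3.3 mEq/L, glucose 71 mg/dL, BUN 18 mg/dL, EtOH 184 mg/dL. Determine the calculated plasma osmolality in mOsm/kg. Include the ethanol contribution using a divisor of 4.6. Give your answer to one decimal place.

Calculated osmolality = 2·Na + glucose/18 + BUN/2.8 + ethanol/4.6
= 2·140 + 71/18 + 18/2.8 + 184/4.6
= 280 + 3.94 + 6.43 + 40
= 330.37 mOsm/kg

330.4 mOsm/kg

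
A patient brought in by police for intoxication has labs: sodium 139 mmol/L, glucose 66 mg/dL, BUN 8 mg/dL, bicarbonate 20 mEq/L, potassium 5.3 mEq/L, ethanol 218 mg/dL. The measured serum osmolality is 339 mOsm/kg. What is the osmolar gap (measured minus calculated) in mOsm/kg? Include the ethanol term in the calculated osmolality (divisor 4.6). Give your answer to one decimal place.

7.1 mOsm/kg

Calculated osmolality = 2·Na + glucose/18 + BUN/2.8 + ethanol/4.6
= 2·139 + 66/18 + 8/2.8 + 218/4.6
= 278 + 3.67 + 2.86 + 47.39
= 331.92 mOsm/kg ≈ 331.9 mOsm/kg
Osmolar gap = measured − calculated = 339 − 331.9 = 7.1 mOsm/kg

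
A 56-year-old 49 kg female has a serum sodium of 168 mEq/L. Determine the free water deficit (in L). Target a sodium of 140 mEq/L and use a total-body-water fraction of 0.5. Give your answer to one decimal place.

TBW = 0.5 · 49 = 24.5 L
Free water deficit = TBW · (Na/140 − 1)
= 24.5 · (168/140 − 1)
= 24.5 · 0.2
= 4.9 L

4.9 L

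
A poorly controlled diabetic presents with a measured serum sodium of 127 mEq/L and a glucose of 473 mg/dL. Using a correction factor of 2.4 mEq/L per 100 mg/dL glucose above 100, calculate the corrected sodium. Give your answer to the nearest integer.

Corrected Na = measured Na + 2.4 · (glucose − 100)/100
= 127 + 2.4 · (473 − 100)/100
= 127 + 9
= 136 mEq/L

136 mEq/L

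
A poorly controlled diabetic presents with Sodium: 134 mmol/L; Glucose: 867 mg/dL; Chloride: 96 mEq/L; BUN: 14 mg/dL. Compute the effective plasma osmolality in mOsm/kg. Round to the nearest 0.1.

316.2 mOsm/kg

Effective osmolality excludes urea (freely permeant across cell membranes):
2·Na + glucose/18
= 2·134 + 867/18
= 268 + 48.17
= 316.17 mOsm/kg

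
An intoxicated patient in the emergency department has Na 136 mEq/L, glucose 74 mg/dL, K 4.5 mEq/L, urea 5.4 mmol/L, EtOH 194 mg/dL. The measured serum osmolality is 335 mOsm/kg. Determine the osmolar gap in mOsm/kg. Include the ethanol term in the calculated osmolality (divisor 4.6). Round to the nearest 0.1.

11.3 mOsm/kg

Calculated osmolality = 2·Na + glucose/18 + urea + ethanol/4.6
= 2·136 + 74/18 + 5.4 + 194/4.6
= 272 + 4.11 + 5.40 + 42.17
= 323.68 mOsm/kg ≈ 323.7 mOsm/kg
Osmolar gap = measured − calculated = 335 − 323.7 = 11.3 mOsm/kg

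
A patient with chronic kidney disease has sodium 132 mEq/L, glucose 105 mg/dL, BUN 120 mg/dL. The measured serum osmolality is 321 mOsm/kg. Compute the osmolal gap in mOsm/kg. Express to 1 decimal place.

8.3 mOsm/kg

Calculated osmolality = 2·Na + glucose/18 + BUN/2.8
= 2·132 + 105/18 + 120/2.8
= 264 + 5.83 + 42.86
= 312.69 mOsm/kg ≈ 312.7 mOsm/kg
Osmolar gap = measured − calculated = 321 − 312.7 = 8.3 mOsm/kg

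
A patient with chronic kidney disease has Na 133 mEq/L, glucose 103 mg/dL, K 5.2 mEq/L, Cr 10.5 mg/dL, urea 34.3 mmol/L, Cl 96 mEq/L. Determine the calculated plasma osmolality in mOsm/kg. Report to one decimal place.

Calculated osmolality = 2·Na + glucose/18 + urea
= 2·133 + 103/18 + 34.3
= 266 + 5.72 + 34.30
= 306.02 mOsm/kg

306.0 mOsm/kg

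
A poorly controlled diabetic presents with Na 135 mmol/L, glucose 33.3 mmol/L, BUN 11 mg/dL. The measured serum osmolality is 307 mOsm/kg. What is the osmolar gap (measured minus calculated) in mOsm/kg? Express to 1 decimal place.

Calculated osmolality = 2·Na + glucose + BUN/2.8
= 2·135 + 33.3 + 11/2.8
= 270 + 33.30 + 3.93
= 307.23 mOsm/kg ≈ 307.2 mOsm/kg
Osmolar gap = measured − calculated = 307 − 307.2 = -0.2 mOsm/kg

-0.2 mOsm/kg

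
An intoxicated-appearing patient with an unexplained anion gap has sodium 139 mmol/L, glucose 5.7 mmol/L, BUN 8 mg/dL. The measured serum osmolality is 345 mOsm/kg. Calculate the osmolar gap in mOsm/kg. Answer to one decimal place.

Calculated osmolality = 2·Na + glucose + BUN/2.8
= 2·139 + 5.7 + 8/2.8
= 278 + 5.70 + 2.86
= 286.56 mOsm/kg ≈ 286.6 mOsm/kg
Osmolar gap = measured − calculated = 345 − 286.6 = 58.4 mOsm/kg

58.4 mOsm/kg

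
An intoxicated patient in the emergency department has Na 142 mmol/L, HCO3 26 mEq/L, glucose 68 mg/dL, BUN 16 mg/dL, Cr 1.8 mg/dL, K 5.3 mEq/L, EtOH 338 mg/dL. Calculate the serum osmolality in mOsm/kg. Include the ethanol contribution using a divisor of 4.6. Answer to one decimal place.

Calculated osmolality = 2·Na + glucose/18 + BUN/2.8 + ethanol/4.6
= 2·142 + 68/18 + 16/2.8 + 338/4.6
= 284 + 3.78 + 5.71 + 73.48
= 366.97 mOsm/kg

367.0 mOsm/kg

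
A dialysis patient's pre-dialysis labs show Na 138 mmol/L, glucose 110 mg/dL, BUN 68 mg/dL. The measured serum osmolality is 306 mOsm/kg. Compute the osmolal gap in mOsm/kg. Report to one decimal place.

Calculated osmolality = 2·Na + glucose/18 + BUN/2.8
= 2·138 + 110/18 + 68/2.8
= 276 + 6.11 + 24.29
= 306.4 mOsm/kg ≈ 306.4 mOsm/kg
Osmolar gap = measured − calculated = 306 − 306.4 = -0.4 mOsm/kg

-0.4 mOsm/kg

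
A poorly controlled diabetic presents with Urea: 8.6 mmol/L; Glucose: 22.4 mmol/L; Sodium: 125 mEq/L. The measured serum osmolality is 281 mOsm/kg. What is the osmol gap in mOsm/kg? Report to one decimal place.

0.0 mOsm/kg

Calculated osmolality = 2·Na + glucose + urea
= 2·125 + 22.4 + 8.6
= 250 + 22.40 + 8.60
= 281 mOsm/kg ≈ 281.0 mOsm/kg
Osmolar gap = measured − calculated = 281 − 281.0 = 0.0 mOsm/kg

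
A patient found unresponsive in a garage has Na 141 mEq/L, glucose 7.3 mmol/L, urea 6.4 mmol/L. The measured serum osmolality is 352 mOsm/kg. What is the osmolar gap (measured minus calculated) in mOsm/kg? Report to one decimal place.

56.3 mOsm/kg

Calculated osmolality = 2·Na + glucose + urea
= 2·141 + 7.3 + 6.4
= 282 + 7.30 + 6.40
= 295.7 mOsm/kg ≈ 295.7 mOsm/kg
Osmolar gap = measured − calculated = 352 − 295.7 = 56.3 mOsm/kg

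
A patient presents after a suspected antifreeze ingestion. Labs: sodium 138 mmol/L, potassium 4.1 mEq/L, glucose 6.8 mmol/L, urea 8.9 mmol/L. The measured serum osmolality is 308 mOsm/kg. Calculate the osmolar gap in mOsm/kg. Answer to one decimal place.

Calculated osmolality = 2·Na + glucose + urea
= 2·138 + 6.8 + 8.9
= 276 + 6.80 + 8.90
= 291.7 mOsm/kg ≈ 291.7 mOsm/kg
Osmolar gap = measured − calculated = 308 − 291.7 = 16.3 mOsm/kg

16.3 mOsm/kg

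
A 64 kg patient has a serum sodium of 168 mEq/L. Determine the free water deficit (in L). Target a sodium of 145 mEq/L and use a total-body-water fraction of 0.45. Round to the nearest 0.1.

4.6 L

TBW = 0.45 · 64 = 28.8 L
Free water deficit = TBW · (Na/145 − 1)
= 28.8 · (168/145 − 1)
= 28.8 · 0.1586
= 4.57 L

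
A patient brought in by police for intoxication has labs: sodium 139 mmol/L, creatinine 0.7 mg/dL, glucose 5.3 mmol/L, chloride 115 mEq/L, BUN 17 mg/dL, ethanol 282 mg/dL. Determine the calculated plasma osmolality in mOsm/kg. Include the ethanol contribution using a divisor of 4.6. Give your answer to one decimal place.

350.7 mOsm/kg

Calculated osmolality = 2·Na + glucose + BUN/2.8 + ethanol/4.6
= 2·139 + 5.3 + 17/2.8 + 282/4.6
= 278 + 5.30 + 6.07 + 61.30
= 350.67 mOsm/kg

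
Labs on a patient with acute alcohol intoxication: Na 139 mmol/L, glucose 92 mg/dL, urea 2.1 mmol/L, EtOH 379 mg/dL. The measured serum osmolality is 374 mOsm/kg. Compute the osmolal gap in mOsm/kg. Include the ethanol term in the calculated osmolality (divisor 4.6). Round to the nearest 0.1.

Calculated osmolality = 2·Na + glucose/18 + urea + ethanol/4.6
= 2·139 + 92/18 + 2.1 + 379/4.6
= 278 + 5.11 + 2.10 + 82.39
= 367.6 mOsm/kg ≈ 367.6 mOsm/kg
Osmolar gap = measured − calculated = 374 − 367.6 = 6.4 mOsm/kg

6.4 mOsm/kg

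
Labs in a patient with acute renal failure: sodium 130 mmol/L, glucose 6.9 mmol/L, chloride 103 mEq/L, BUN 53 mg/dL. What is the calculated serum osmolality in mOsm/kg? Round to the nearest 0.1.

Calculated osmolality = 2·Na + glucose + BUN/2.8
= 2·130 + 6.9 + 53/2.8
= 260 + 6.90 + 18.93
= 285.83 mOsm/kg

285.8 mOsm/kg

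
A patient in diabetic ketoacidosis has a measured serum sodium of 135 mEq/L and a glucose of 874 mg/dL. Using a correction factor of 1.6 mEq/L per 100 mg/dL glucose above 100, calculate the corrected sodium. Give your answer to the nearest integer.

Corrected Na = measured Na + 1.6 · (glucose − 100)/100
= 135 + 1.6 · (874 − 100)/100
= 135 + 12.4
= 147.4 mEq/L

147 mEq/L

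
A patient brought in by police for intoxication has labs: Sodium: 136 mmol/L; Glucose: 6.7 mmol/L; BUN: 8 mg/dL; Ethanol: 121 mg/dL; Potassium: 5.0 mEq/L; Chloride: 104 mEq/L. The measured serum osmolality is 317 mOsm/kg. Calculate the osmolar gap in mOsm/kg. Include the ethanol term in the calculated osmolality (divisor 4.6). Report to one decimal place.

9.1 mOsm/kg

Calculated osmolality = 2·Na + glucose + BUN/2.8 + ethanol/4.6
= 2·136 + 6.7 + 8/2.8 + 121/4.6
= 272 + 6.70 + 2.86 + 26.30
= 307.86 mOsm/kg ≈ 307.9 mOsm/kg
Osmolar gap = measured − calculated = 317 − 307.9 = 9.1 mOsm/kg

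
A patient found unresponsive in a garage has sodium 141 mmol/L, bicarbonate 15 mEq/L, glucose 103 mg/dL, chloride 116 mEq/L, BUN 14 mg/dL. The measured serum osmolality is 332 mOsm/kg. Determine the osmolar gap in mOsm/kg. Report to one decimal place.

39.3 mOsm/kg

Calculated osmolality = 2·Na + glucose/18 + BUN/2.8
= 2·141 + 103/18 + 14/2.8
= 282 + 5.72 + 5
= 292.72 mOsm/kg ≈ 292.7 mOsm/kg
Osmolar gap = measured − calculated = 332 − 292.7 = 39.3 mOsm/kg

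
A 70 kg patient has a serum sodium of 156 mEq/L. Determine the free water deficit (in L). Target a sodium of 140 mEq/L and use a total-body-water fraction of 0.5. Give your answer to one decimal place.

TBW = 0.5 · 70 = 35 L
Free water deficit = TBW · (Na/140 − 1)
= 35 · (156/140 − 1)
= 35 · 0.1143
= 4 L

4.0 L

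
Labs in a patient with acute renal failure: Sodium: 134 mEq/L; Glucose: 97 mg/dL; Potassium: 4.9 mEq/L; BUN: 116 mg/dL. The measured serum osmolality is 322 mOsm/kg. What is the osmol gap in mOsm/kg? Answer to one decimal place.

7.2 mOsm/kg

Calculated osmolality = 2·Na + glucose/18 + BUN/2.8
= 2·134 + 97/18 + 116/2.8
= 268 + 5.39 + 41.43
= 314.82 mOsm/kg ≈ 314.8 mOsm/kg
Osmolar gap = measured − calculated = 322 − 314.8 = 7.2 mOsm/kg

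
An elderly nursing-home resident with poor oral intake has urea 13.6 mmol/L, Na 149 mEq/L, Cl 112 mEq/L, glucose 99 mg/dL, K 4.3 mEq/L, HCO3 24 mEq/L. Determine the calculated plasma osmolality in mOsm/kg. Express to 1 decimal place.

Calculated osmolality = 2·Na + glucose/18 + urea
= 2·149 + 99/18 + 13.6
= 298 + 5.50 + 13.60
= 317.1 mOsm/kg

317.1 mOsm/kg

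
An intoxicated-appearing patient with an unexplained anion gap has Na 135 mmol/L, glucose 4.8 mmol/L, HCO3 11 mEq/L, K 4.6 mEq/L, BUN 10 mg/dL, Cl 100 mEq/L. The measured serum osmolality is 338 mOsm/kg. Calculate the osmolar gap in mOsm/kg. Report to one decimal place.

59.6 mOsm/kg

Calculated osmolality = 2·Na + glucose + BUN/2.8
= 2·135 + 4.8 + 10/2.8
= 270 + 4.80 + 3.57
= 278.37 mOsm/kg ≈ 278.4 mOsm/kg
Osmolar gap = measured − calculated = 338 − 278.4 = 59.6 mOsm/kg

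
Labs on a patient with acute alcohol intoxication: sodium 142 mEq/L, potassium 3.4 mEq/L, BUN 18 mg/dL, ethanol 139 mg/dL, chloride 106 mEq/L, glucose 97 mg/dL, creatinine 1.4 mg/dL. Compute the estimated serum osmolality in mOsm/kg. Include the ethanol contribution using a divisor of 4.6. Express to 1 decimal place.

326.0 mOsm/kg

Calculated osmolality = 2·Na + glucose/18 + BUN/2.8 + ethanol/4.6
= 2·142 + 97/18 + 18/2.8 + 139/4.6
= 284 + 5.39 + 6.43 + 30.22
= 326.04 mOsm/kg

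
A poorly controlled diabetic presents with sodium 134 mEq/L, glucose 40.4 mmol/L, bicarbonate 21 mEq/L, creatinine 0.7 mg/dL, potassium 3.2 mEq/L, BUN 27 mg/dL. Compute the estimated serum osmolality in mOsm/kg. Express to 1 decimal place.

Calculated osmolality = 2·Na + glucose + BUN/2.8
= 2·134 + 40.4 + 27/2.8
= 268 + 40.40 + 9.64
= 318.04 mOsm/kg

318.0 mOsm/kg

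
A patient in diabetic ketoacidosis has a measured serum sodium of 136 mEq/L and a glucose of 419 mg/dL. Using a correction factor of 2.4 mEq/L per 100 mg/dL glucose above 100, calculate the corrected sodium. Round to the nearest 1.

Corrected Na = measured Na + 2.4 · (glucose − 100)/100
= 136 + 2.4 · (419 − 100)/100
= 136 + 7.7
= 143.7 mEq/L

144 mEq/L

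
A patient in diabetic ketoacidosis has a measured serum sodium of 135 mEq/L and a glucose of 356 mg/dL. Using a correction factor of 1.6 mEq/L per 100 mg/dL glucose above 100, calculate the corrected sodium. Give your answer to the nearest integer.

139 mEq/L

Corrected Na = measured Na + 1.6 · (glucose − 100)/100
= 135 + 1.6 · (356 − 100)/100
= 135 + 4.1
= 139.1 mEq/L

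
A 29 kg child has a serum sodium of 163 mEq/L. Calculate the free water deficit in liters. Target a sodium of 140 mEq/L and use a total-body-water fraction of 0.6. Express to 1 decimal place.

TBW = 0.6 · 29 = 17.4 L
Free water deficit = TBW · (Na/140 − 1)
= 17.4 · (163/140 − 1)
= 17.4 · 0.1643
= 2.86 L

2.9 L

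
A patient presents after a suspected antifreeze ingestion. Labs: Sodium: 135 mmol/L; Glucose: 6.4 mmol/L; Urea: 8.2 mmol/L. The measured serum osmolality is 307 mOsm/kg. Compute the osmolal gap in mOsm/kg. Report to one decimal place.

22.4 mOsm/kg

Calculated osmolality = 2·Na + glucose + urea
= 2·135 + 6.4 + 8.2
= 270 + 6.40 + 8.20
= 284.6 mOsm/kg ≈ 284.6 mOsm/kg
Osmolar gap = measured − calculated = 307 − 284.6 = 22.4 mOsm/kg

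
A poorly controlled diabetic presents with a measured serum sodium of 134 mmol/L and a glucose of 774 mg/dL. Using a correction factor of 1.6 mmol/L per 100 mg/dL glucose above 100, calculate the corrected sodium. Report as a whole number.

Corrected Na = measured Na + 1.6 · (glucose − 100)/100
= 134 + 1.6 · (774 − 100)/100
= 134 + 10.8
= 144.8 mmol/L

145 mmol/L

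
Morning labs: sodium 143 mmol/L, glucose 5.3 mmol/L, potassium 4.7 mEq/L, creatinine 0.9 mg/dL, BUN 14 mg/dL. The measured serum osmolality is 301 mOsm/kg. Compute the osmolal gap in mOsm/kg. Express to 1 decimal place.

Calculated osmolality = 2·Na + glucose + BUN/2.8
= 2·143 + 5.3 + 14/2.8
= 286 + 5.30 + 5
= 296.3 mOsm/kg ≈ 296.3 mOsm/kg
Osmolar gap = measured − calculated = 301 − 296.3 = 4.7 mOsm/kg

4.7 mOsm/kg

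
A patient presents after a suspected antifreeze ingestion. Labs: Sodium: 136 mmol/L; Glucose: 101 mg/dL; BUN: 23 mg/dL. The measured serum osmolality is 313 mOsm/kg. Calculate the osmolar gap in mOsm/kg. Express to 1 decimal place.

Calculated osmolality = 2·Na + glucose/18 + BUN/2.8
= 2·136 + 101/18 + 23/2.8
= 272 + 5.61 + 8.21
= 285.82 mOsm/kg ≈ 285.8 mOsm/kg
Osmolar gap = measured − calculated = 313 − 285.8 = 27.2 mOsm/kg

27.2 mOsm/kg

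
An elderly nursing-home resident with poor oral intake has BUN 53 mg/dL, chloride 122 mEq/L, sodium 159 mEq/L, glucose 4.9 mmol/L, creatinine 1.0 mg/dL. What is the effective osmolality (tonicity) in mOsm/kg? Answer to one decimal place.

322.9 mOsm/kg

Effective osmolality excludes urea (freely permeant across cell membranes):
2·Na + glucose
= 2·159 + 4.9
= 318 + 4.9
= 322.9 mOsm/kg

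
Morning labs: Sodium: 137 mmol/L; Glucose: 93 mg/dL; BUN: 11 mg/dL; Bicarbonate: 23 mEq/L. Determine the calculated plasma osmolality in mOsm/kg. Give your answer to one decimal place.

283.1 mOsm/kg

Calculated osmolality = 2·Na + glucose/18 + BUN/2.8
= 2·137 + 93/18 + 11/2.8
= 274 + 5.17 + 3.93
= 283.1 mOsm/kg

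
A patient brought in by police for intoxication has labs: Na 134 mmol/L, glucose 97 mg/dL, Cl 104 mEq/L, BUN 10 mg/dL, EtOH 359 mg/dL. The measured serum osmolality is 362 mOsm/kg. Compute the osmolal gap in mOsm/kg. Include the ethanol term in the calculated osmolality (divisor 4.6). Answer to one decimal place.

Calculated osmolality = 2·Na + glucose/18 + BUN/2.8 + ethanol/4.6
= 2·134 + 97/18 + 10/2.8 + 359/4.6
= 268 + 5.39 + 3.57 + 78.04
= 355 mOsm/kg ≈ 355.0 mOsm/kg
Osmolar gap = measured − calculated = 362 − 355.0 = 7.0 mOsm/kg

7.0 mOsm/kg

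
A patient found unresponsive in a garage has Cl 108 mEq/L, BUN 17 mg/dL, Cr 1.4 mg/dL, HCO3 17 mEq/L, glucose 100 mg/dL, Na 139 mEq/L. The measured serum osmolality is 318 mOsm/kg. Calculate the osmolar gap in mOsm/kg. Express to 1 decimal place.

28.4 mOsm/kg

Calculated osmolality = 2·Na + glucose/18 + BUN/2.8
= 2·139 + 100/18 + 17/2.8
= 278 + 5.56 + 6.07
= 289.63 mOsm/kg ≈ 289.6 mOsm/kg
Osmolar gap = measured − calculated = 318 − 289.6 = 28.4 mOsm/kg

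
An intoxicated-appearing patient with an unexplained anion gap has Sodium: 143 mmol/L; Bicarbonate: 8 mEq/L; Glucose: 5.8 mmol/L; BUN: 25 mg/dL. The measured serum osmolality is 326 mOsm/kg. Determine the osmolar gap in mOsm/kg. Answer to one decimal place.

25.3 mOsm/kg

Calculated osmolality = 2·Na + glucose + BUN/2.8
= 2·143 + 5.8 + 25/2.8
= 286 + 5.80 + 8.93
= 300.73 mOsm/kg ≈ 300.7 mOsm/kg
Osmolar gap = measured − calculated = 326 − 300.7 = 25.3 mOsm/kg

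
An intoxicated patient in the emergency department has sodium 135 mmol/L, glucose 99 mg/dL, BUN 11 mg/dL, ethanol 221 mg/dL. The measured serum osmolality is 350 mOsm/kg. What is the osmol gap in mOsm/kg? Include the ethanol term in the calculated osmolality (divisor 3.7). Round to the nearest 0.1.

Calculated osmolality = 2·Na + glucose/18 + BUN/2.8 + ethanol/3.7
= 2·135 + 99/18 + 11/2.8 + 221/3.7
= 270 + 5.50 + 3.93 + 59.73
= 339.16 mOsm/kg ≈ 339.2 mOsm/kg
Osmolar gap = measured − calculated = 350 − 339.2 = 10.8 mOsm/kg

10.8 mOsm/kg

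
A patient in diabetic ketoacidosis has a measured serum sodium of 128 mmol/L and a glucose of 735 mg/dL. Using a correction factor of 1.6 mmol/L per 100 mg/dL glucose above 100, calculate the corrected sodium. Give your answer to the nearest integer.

Corrected Na = measured Na + 1.6 · (glucose − 100)/100
= 128 + 1.6 · (735 − 100)/100
= 128 + 10.2
= 138.2 mmol/L

138 mmol/L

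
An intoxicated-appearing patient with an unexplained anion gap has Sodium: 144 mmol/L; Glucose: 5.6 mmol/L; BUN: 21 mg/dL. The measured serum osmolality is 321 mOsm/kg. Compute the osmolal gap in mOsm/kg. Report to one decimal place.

Calculated osmolality = 2·Na + glucose + BUN/2.8
= 2·144 + 5.6 + 21/2.8
= 288 + 5.60 + 7.50
= 301.1 mOsm/kg ≈ 301.1 mOsm/kg
Osmolar gap = measured − calculated = 321 − 301.1 = 19.9 mOsm/kg

19.9 mOsm/kg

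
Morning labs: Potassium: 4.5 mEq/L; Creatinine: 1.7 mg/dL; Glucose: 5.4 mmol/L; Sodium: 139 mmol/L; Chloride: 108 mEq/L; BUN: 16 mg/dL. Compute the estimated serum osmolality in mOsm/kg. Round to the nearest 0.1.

289.1 mOsm/kg

Calculated osmolality = 2·Na + glucose + BUN/2.8
= 2·139 + 5.4 + 16/2.8
= 278 + 5.40 + 5.71
= 289.11 mOsm/kg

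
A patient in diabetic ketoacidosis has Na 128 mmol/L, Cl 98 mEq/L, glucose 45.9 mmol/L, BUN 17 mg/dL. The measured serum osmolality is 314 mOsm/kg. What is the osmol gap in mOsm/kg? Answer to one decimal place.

6.0 mOsm/kg

Calculated osmolality = 2·Na + glucose + BUN/2.8
= 2·128 + 45.9 + 17/2.8
= 256 + 45.90 + 6.07
= 307.97 mOsm/kg ≈ 308.0 mOsm/kg
Osmolar gap = measured − calculated = 314 − 308.0 = 6.0 mOsm/kg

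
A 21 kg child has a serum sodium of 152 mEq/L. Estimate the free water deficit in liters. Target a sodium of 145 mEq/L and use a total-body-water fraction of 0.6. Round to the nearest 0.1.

0.6 L

TBW = 0.6 · 21 = 12.6 L
Free water deficit = TBW · (Na/145 − 1)
= 12.6 · (152/145 − 1)
= 12.6 · 0.0483
= 0.61 L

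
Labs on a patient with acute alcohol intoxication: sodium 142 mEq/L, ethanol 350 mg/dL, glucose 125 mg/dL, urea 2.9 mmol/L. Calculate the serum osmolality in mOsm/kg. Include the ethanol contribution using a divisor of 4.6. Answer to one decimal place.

369.9 mOsm/kg

Calculated osmolality = 2·Na + glucose/18 + urea + ethanol/4.6
= 2·142 + 125/18 + 2.9 + 350/4.6
= 284 + 6.94 + 2.90 + 76.09
= 369.93 mOsm/kg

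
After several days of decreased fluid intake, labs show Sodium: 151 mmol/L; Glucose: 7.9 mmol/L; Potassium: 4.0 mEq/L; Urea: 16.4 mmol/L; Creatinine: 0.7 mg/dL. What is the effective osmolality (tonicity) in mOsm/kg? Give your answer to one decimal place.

Effective osmolality excludes urea (freely permeant across cell membranes):
2·Na + glucose
= 2·151 + 7.9
= 302 + 7.9
= 309.9 mOsm/kg

309.9 mOsm/kg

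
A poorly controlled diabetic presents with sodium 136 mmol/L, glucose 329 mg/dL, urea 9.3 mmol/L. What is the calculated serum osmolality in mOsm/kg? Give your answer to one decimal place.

Calculated osmolality = 2·Na + glucose/18 + urea
= 2·136 + 329/18 + 9.3
= 272 + 18.28 + 9.30
= 299.58 mOsm/kg

299.6 mOsm/kg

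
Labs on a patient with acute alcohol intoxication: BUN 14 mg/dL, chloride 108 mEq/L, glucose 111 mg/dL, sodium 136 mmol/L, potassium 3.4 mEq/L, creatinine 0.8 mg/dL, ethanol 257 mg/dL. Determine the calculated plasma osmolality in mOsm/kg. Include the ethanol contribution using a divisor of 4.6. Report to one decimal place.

Calculated osmolality = 2·Na + glucose/18 + BUN/2.8 + ethanol/4.6
= 2·136 + 111/18 + 14/2.8 + 257/4.6
= 272 + 6.17 + 5 + 55.87
= 339.04 mOsm/kg

339.0 mOsm/kg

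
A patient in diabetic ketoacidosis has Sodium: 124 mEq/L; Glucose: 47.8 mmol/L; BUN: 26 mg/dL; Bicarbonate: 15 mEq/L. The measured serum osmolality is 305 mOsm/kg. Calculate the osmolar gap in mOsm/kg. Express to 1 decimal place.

-0.1 mOsm/kg

Calculated osmolality = 2·Na + glucose + BUN/2.8
= 2·124 + 47.8 + 26/2.8
= 248 + 47.80 + 9.29
= 305.09 mOsm/kg ≈ 305.1 mOsm/kg
Osmolar gap = measured − calculated = 305 − 305.1 = -0.1 mOsm/kg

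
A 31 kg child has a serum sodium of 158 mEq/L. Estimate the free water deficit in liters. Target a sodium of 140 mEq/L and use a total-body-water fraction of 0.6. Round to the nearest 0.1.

2.4 L

TBW = 0.6 · 31 = 18.6 L
Free water deficit = TBW · (Na/140 − 1)
= 18.6 · (158/140 − 1)
= 18.6 · 0.1286
= 2.39 L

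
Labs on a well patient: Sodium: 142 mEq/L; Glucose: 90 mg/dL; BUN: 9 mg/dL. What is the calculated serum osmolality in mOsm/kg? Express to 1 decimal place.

292.2 mOsm/kg

Calculated osmolality = 2·Na + glucose/18 + BUN/2.8
= 2·142 + 90/18 + 9/2.8
= 284 + 5 + 3.21
= 292.21 mOsm/kg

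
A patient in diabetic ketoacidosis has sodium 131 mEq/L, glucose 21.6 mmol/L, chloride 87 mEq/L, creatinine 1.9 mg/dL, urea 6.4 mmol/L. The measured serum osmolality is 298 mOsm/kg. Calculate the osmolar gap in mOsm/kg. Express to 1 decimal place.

Calculated osmolality = 2·Na + glucose + urea
= 2·131 + 21.6 + 6.4
= 262 + 21.60 + 6.40
= 290 mOsm/kg ≈ 290.0 mOsm/kg
Osmolar gap = measured − calculated = 298 − 290.0 = 8.0 mOsm/kg

8.0 mOsm/kg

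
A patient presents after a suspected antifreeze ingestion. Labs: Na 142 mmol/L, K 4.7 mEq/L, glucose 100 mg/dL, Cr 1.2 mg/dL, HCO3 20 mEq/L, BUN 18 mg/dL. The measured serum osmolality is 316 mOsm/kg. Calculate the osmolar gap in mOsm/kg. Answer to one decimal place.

20.0 mOsm/kg

Calculated osmolality = 2·Na + glucose/18 + BUN/2.8
= 2·142 + 100/18 + 18/2.8
= 284 + 5.56 + 6.43
= 295.99 mOsm/kg ≈ 296.0 mOsm/kg
Osmolar gap = measured − calculated = 316 − 296.0 = 20.0 mOsm/kg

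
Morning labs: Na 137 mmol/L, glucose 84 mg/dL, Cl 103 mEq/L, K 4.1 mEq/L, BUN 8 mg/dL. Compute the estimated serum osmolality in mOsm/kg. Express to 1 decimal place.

Calculated osmolality = 2·Na + glucose/18 + BUN/2.8
= 2·137 + 84/18 + 8/2.8
= 274 + 4.67 + 2.86
= 281.53 mOsm/kg

281.5 mOsm/kg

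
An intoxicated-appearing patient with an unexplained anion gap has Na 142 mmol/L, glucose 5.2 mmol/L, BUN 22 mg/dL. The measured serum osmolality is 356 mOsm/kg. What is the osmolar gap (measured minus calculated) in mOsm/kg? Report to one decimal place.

58.9 mOsm/kg

Calculated osmolality = 2·Na + glucose + BUN/2.8
= 2·142 + 5.2 + 22/2.8
= 284 + 5.20 + 7.86
= 297.06 mOsm/kg ≈ 297.1 mOsm/kg
Osmolar gap = measured − calculated = 356 − 297.1 = 58.9 mOsm/kg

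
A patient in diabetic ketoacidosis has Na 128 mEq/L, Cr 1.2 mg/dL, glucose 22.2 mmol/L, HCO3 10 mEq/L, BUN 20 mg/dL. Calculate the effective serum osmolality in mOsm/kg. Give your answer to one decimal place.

Effective osmolality excludes urea (freely permeant across cell membranes):
2·Na + glucose
= 2·128 + 22.2
= 256 + 22.2
= 278.2 mOsm/kg

278.2 mOsm/kg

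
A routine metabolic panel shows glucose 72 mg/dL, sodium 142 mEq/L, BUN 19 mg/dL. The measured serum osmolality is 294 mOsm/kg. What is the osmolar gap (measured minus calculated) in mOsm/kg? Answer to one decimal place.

Calculated osmolality = 2·Na + glucose/18 + BUN/2.8
= 2·142 + 72/18 + 19/2.8
= 284 + 4 + 6.79
= 294.79 mOsm/kg ≈ 294.8 mOsm/kg
Osmolar gap = measured − calculated = 294 − 294.8 = -0.8 mOsm/kg

-0.8 mOsm/kg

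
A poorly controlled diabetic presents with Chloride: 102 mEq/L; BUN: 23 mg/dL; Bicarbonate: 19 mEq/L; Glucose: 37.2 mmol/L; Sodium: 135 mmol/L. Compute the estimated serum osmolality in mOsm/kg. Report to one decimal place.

315.4 mOsm/kg

Calculated osmolality = 2·Na + glucose + BUN/2.8
= 2·135 + 37.2 + 23/2.8
= 270 + 37.20 + 8.21
= 315.41 mOsm/kg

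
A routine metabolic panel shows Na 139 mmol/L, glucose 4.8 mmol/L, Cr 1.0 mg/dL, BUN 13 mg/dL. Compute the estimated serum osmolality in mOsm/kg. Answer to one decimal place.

Calculated osmolality = 2·Na + glucose + BUN/2.8
= 2·139 + 4.8 + 13/2.8
= 278 + 4.80 + 4.64
= 287.44 mOsm/kg

287.4 mOsm/kg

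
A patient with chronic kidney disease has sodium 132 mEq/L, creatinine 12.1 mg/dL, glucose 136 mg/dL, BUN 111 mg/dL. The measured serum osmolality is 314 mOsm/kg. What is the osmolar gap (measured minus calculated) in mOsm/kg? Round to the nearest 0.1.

Calculated osmolality = 2·Na + glucose/18 + BUN/2.8
= 2·132 + 136/18 + 111/2.8
= 264 + 7.56 + 39.64
= 311.2 mOsm/kg ≈ 311.2 mOsm/kg
Osmolar gap = measured − calculated = 314 − 311.2 = 2.8 mOsm/kg

2.8 mOsm/kg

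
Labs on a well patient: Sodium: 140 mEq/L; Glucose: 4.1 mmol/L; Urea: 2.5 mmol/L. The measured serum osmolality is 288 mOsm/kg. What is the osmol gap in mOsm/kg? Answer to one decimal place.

Calculated osmolality = 2·Na + glucose + urea
= 2·140 + 4.1 + 2.5
= 280 + 4.10 + 2.50
= 286.6 mOsm/kg ≈ 286.6 mOsm/kg
Osmolar gap = measured − calculated = 288 − 286.6 = 1.4 mOsm/kg

1.4 mOsm/kg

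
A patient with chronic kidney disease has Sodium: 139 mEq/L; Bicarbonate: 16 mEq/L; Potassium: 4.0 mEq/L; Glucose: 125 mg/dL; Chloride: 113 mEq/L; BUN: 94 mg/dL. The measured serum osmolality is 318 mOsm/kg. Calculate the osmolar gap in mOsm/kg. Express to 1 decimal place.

-0.5 mOsm/kg

Calculated osmolality = 2·Na + glucose/18 + BUN/2.8
= 2·139 + 125/18 + 94/2.8
= 278 + 6.94 + 33.57
= 318.51 mOsm/kg ≈ 318.5 mOsm/kg
Osmolar gap = measured − calculated = 318 − 318.5 = -0.5 mOsm/kg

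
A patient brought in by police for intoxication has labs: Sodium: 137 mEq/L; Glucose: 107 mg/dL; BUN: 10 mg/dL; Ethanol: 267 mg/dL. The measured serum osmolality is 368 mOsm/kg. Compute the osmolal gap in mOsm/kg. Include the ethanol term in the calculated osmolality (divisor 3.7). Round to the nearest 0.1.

Calculated osmolality = 2·Na + glucose/18 + BUN/2.8 + ethanol/3.7
= 2·137 + 107/18 + 10/2.8 + 267/3.7
= 274 + 5.94 + 3.57 + 72.16
= 355.67 mOsm/kg ≈ 355.7 mOsm/kg
Osmolar gap = measured − calculated = 368 − 355.7 = 12.3 mOsm/kg

12.3 mOsm/kg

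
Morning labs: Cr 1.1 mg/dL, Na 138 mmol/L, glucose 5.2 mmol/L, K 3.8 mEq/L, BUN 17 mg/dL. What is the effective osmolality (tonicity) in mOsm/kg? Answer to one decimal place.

Effective osmolality excludes urea (freely permeant across cell membranes):
2·Na + glucose
= 2·138 + 5.2
= 276 + 5.2
= 281.2 mOsm/kg

281.2 mOsm/kg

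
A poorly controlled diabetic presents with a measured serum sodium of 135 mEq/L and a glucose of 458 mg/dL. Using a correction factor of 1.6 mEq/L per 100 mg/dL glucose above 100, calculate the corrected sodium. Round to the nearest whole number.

Corrected Na = measured Na + 1.6 · (glucose − 100)/100
= 135 + 1.6 · (458 − 100)/100
= 135 + 5.7
= 140.7 mEq/L

141 mEq/L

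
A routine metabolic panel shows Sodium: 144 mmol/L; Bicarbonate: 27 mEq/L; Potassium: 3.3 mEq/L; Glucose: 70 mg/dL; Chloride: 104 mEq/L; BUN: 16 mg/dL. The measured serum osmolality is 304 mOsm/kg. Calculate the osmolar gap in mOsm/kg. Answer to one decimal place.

6.4 mOsm/kg

Calculated osmolality = 2·Na + glucose/18 + BUN/2.8
= 2·144 + 70/18 + 16/2.8
= 288 + 3.89 + 5.71
= 297.6 mOsm/kg ≈ 297.6 mOsm/kg
Osmolar gap = measured − calculated = 304 − 297.6 = 6.4 mOsm/kg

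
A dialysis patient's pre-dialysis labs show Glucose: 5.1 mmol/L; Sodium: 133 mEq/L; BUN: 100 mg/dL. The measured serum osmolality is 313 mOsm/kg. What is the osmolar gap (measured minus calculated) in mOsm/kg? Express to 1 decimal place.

6.2 mOsm/kg

Calculated osmolality = 2·Na + glucose + BUN/2.8
= 2·133 + 5.1 + 100/2.8
= 266 + 5.10 + 35.71
= 306.81 mOsm/kg ≈ 306.8 mOsm/kg
Osmolar gap = measured − calculated = 313 − 306.8 = 6.2 mOsm/kg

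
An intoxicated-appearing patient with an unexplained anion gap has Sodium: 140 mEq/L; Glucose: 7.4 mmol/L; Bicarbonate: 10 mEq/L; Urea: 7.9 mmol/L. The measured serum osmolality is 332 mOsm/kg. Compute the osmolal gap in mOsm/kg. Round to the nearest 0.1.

36.7 mOsm/kg

Calculated osmolality = 2·Na + glucose + urea
= 2·140 + 7.4 + 7.9
= 280 + 7.40 + 7.90
= 295.3 mOsm/kg ≈ 295.3 mOsm/kg
Osmolar gap = measured − calculated = 332 − 295.3 = 36.7 mOsm/kg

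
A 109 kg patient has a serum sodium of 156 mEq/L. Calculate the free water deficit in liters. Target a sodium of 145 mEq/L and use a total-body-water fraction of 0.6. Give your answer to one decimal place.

5.0 L

TBW = 0.6 · 109 = 65.4 L
Free water deficit = TBW · (Na/145 − 1)
= 65.4 · (156/145 − 1)
= 65.4 · 0.0759
= 4.96 L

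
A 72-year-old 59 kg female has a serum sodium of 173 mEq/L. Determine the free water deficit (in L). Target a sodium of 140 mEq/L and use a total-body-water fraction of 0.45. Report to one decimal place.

TBW = 0.45 · 59 = 26.55 L
Free water deficit = TBW · (Na/140 − 1)
= 26.55 · (173/140 − 1)
= 26.55 · 0.2357
= 6.26 L

6.3 L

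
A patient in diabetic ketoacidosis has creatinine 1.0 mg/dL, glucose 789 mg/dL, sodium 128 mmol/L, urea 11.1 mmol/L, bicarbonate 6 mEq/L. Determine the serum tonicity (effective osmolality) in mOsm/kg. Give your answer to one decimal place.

299.8 mOsm/kg

Effective osmolality excludes urea (freely permeant across cell membranes):
2·Na + glucose/18
= 2·128 + 789/18
= 256 + 43.83
= 299.83 mOsm/kg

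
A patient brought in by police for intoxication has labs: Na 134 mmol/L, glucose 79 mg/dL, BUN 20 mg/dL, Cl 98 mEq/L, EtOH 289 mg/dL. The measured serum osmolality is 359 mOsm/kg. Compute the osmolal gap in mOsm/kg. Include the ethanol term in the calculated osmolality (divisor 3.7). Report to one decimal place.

1.4 mOsm/kg

Calculated osmolality = 2·Na + glucose/18 + BUN/2.8 + ethanol/3.7
= 2·134 + 79/18 + 20/2.8 + 289/3.7
= 268 + 4.39 + 7.14 + 78.11
= 357.64 mOsm/kg ≈ 357.6 mOsm/kg
Osmolar gap = measured − calculated = 359 − 357.6 = 1.4 mOsm/kg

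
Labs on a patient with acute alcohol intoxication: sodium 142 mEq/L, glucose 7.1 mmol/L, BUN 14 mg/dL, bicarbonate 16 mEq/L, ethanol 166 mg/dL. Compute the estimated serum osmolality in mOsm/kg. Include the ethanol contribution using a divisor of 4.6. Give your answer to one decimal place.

Calculated osmolality = 2·Na + glucose + BUN/2.8 + ethanol/4.6
= 2·142 + 7.1 + 14/2.8 + 166/4.6
= 284 + 7.10 + 5 + 36.09
= 332.19 mOsm/kg

332.2 mOsm/kg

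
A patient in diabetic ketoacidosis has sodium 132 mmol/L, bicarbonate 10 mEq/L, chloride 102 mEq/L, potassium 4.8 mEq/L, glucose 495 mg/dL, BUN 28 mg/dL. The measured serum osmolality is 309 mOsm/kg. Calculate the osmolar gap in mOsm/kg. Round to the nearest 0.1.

Calculated osmolality = 2·Na + glucose/18 + BUN/2.8
= 2·132 + 495/18 + 28/2.8
= 264 + 27.50 + 10
= 301.5 mOsm/kg ≈ 301.5 mOsm/kg
Osmolar gap = measured − calculated = 309 − 301.5 = 7.5 mOsm/kg

7.5 mOsm/kg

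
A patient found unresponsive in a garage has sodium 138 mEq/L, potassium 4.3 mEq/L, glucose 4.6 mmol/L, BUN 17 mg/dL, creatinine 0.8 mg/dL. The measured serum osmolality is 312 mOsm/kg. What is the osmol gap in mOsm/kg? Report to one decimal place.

Calculated osmolality = 2·Na + glucose + BUN/2.8
= 2·138 + 4.6 + 17/2.8
= 276 + 4.60 + 6.07
= 286.67 mOsm/kg ≈ 286.7 mOsm/kg
Osmolar gap = measured − calculated = 312 − 286.7 = 25.3 mOsm/kg

25.3 mOsm/kg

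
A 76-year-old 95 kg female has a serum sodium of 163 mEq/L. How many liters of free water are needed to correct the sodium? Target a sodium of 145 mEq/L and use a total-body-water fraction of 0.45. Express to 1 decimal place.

5.3 L

TBW = 0.45 · 95 = 42.75 L
Free water deficit = TBW · (Na/145 − 1)
= 42.75 · (163/145 − 1)
= 42.75 · 0.1241
= 5.31 L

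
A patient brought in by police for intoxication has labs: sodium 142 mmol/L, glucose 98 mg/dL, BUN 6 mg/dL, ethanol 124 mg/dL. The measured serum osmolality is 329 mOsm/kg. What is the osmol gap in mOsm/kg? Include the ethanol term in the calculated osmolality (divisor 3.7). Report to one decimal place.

3.9 mOsm/kg

Calculated osmolality = 2·Na + glucose/18 + BUN/2.8 + ethanol/3.7
= 2·142 + 98/18 + 6/2.8 + 124/3.7
= 284 + 5.44 + 2.14 + 33.51
= 325.09 mOsm/kg ≈ 325.1 mOsm/kg
Osmolar gap = measured − calculated = 329 − 325.1 = 3.9 mOsm/kg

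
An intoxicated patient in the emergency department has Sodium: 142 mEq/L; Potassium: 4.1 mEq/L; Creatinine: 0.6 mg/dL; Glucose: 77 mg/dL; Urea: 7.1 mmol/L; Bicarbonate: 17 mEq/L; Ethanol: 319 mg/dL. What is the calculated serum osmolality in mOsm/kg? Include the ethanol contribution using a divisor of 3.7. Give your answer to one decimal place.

Calculated osmolality = 2·Na + glucose/18 + urea + ethanol/3.7
= 2·142 + 77/18 + 7.1 + 319/3.7
= 284 + 4.28 + 7.10 + 86.22
= 381.6 mOsm/kg

381.6 mOsm/kg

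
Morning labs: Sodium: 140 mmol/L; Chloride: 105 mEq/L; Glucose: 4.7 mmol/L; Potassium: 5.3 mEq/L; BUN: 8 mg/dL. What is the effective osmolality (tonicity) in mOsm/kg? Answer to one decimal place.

284.7 mOsm/kg

Effective osmolality excludes urea (freely permeant across cell membranes):
2·Na + glucose
= 2·140 + 4.7
= 280 + 4.7
= 284.7 mOsm/kg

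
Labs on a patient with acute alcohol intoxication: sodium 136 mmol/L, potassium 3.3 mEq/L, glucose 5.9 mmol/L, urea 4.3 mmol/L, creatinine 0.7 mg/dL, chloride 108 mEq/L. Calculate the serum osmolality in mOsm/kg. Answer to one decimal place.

282.2 mOsm/kg

Calculated osmolality = 2·Na + glucose + urea
= 2·136 + 5.9 + 4.3
= 272 + 5.90 + 4.30
= 282.2 mOsm/kg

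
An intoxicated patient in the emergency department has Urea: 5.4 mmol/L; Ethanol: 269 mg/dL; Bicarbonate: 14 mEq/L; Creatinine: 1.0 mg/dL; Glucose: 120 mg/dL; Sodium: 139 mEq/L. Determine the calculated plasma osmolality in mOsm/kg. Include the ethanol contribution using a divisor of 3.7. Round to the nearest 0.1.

Calculated osmolality = 2·Na + glucose/18 + urea + ethanol/3.7
= 2·139 + 120/18 + 5.4 + 269/3.7
= 278 + 6.67 + 5.40 + 72.70
= 362.77 mOsm/kg

362.8 mOsm/kg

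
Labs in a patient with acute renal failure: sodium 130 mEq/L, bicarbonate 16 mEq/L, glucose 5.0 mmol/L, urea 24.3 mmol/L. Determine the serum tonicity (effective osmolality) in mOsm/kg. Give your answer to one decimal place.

Effective osmolality excludes urea (freely permeant across cell membranes):
2·Na + glucose
= 2·130 + 5
= 260 + 5
= 265 mOsm/kg

265.0 mOsm/kg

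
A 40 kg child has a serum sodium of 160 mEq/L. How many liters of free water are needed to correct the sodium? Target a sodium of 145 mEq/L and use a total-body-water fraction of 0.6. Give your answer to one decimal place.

2.5 L

TBW = 0.6 · 40 = 24 L
Free water deficit = TBW · (Na/145 − 1)
= 24 · (160/145 − 1)
= 24 · 0.1034
= 2.48 L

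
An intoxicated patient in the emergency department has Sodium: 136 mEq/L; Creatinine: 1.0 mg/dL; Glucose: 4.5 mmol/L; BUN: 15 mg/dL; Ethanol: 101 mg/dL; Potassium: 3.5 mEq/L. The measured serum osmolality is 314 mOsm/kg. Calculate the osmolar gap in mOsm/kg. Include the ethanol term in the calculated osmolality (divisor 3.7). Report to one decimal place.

Calculated osmolality = 2·Na + glucose + BUN/2.8 + ethanol/3.7
= 2·136 + 4.5 + 15/2.8 + 101/3.7
= 272 + 4.50 + 5.36 + 27.30
= 309.16 mOsm/kg ≈ 309.2 mOsm/kg
Osmolar gap = measured − calculated = 314 − 309.2 = 4.8 mOsm/kg

4.8 mOsm/kg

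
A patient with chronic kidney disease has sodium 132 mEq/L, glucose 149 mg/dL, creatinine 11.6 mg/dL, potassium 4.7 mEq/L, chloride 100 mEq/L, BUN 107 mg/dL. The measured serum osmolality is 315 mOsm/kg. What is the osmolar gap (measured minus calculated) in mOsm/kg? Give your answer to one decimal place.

4.5 mOsm/kg

Calculated osmolality = 2·Na + glucose/18 + BUN/2.8
= 2·132 + 149/18 + 107/2.8
= 264 + 8.28 + 38.21
= 310.49 mOsm/kg ≈ 310.5 mOsm/kg
Osmolar gap = measured − calculated = 315 − 310.5 = 4.5 mOsm/kg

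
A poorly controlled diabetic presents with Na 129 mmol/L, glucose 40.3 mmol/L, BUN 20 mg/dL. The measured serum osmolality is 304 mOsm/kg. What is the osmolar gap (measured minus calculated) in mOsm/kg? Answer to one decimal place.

-1.4 mOsm/kg

Calculated osmolality = 2·Na + glucose + BUN/2.8
= 2·129 + 40.3 + 20/2.8
= 258 + 40.30 + 7.14
= 305.44 mOsm/kg ≈ 305.4 mOsm/kg
Osmolar gap = measured − calculated = 304 − 305.4 = -1.4 mOsm/kg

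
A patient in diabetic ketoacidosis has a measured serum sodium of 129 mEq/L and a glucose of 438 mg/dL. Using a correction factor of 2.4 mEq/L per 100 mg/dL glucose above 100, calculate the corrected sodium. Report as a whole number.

Corrected Na = measured Na + 2.4 · (glucose − 100)/100
= 129 + 2.4 · (438 − 100)/100
= 129 + 8.1
= 137.1 mEq/L

137 mEq/L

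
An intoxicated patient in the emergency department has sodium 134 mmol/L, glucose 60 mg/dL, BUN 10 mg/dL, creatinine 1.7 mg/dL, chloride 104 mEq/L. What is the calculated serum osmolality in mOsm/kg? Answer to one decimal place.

Calculated osmolality = 2·Na + glucose/18 + BUN/2.8
= 2·134 + 60/18 + 10/2.8
= 268 + 3.33 + 3.57
= 274.9 mOsm/kg

274.9 mOsm/kg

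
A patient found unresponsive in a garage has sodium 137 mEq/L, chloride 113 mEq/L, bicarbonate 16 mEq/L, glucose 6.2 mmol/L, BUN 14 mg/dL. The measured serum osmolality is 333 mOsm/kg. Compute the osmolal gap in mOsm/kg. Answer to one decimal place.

47.8 mOsm/kg

Calculated osmolality = 2·Na + glucose + BUN/2.8
= 2·137 + 6.2 + 14/2.8
= 274 + 6.20 + 5
= 285.2 mOsm/kg ≈ 285.2 mOsm/kg
Osmolar gap = measured − calculated = 333 − 285.2 = 47.8 mOsm/kg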